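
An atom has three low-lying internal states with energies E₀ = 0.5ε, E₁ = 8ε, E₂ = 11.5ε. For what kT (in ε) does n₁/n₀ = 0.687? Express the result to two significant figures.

n₁/n₀ = exp[−(E₁−E₀)/kT] = 0.687.
⇒ (E₁−E₀)/kT = ln(1/0.687) = ln(1.456) = 0.3757.
kT = 7.5ε / 0.3757 = 20 ε.

20 ε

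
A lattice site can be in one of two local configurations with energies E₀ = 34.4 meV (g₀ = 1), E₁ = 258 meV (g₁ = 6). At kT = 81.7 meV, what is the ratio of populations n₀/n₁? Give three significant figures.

n₀/n₁ = (g₀/g₁) exp[−(E₀−E₁)/kT] = (1/6) × exp(−(-223.6 meV)/(81.7 meV)) = (1/6) × exp(2.7368) = 2.57.

2.57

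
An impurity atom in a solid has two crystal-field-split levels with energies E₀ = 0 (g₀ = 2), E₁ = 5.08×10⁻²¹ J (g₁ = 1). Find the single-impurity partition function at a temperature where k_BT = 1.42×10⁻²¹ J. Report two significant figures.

Eᵢ/kT = 0, 3.577.
Z = Σ gᵢe^(−Eᵢ/kT) = 2·e^(−0) + 1·e^(−3.577) = 2.000 + 0.02796 = 2.028.

Z = 2.0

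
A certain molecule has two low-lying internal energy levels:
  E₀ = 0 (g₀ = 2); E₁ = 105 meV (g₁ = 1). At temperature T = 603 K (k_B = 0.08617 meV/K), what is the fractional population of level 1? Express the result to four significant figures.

0.06216

k_BT = 0.08617 × 603 K = 51.9605 meV.
Eᵢ/kT = 0, 2.02077.
Z = Σ gᵢe^(−Eᵢ/kT) = 2·e^(−0) + 1·e^(−2.02077) = 2.00000 + 0.132553 = 2.13255.
P₁ = g₁ e^(−E₁/kT) / Z = 0.132553/2.13255 = 0.06216.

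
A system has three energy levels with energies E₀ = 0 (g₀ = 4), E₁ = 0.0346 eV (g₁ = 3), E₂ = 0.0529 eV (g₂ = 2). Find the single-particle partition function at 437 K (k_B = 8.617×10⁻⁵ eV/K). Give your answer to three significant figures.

Z = 5.69

k_BT = 8.617×10⁻⁵ × 437 K = 0.037656 eV.
Eᵢ/kT = 0, 0.91884, 1.4048.
Z = Σ gᵢe^(−Eᵢ/kT) = 4·e^(−0) + 3·e^(−0.91884) + 2·e^(−1.4048) = 4.0000 + 1.1969 + 0.49083 = 5.6877.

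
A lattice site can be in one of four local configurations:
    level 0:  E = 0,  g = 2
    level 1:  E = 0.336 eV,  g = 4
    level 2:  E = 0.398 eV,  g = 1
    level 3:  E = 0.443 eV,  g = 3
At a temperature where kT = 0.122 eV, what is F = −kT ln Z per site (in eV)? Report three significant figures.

-0.105 eV

Eᵢ/kT = 0, 2.7541, 3.2623, 3.6311.
Z = Σ gᵢe^(−Eᵢ/kT) = 2·e^(−0) + 4·e^(−2.7541) + 1·e^(−3.2623) + 3·e^(−3.6311) = 2.0000 + 0.25467 + 0.038300 + 0.079461 = 2.3724.
F = −kT ln Z = −0.122 × ln(2.3724) = −0.122 × 0.86390 = -0.105 eV.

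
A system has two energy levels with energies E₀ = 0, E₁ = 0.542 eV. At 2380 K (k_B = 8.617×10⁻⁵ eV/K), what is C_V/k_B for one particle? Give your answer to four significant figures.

0.4332

k_BT = 8.617×10⁻⁵ × 2380 K = 0.205085 eV.
Eᵢ/kT = 0, 2.64281.
Z = Σ e^(−Eᵢ/kT) = e^(−0) + e^(−2.64281) = 1.00000 + 0.0711610 = 1.07116.
⟨E⟩ = 0.0360070 eV, ⟨E²⟩ = 0.0195158 eV².
C_V/k_B = (⟨E²⟩ − ⟨E⟩²)/(kT)² = (0.0195158 − 0.00129650)/0.0420599 = 0.4332.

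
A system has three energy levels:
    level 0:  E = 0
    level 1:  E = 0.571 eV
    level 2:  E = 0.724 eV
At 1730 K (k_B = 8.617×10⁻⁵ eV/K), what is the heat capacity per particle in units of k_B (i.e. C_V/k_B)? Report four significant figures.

0.4737

k_BT = 8.617×10⁻⁵ × 1730 K = 0.149074 eV.
Eᵢ/kT = 0, 3.83031, 4.85665.
Z = Σ e^(−Eᵢ/kT) = e^(−0) + e^(−3.83031) + e^(−4.85665) = 1.00000 + 0.0217029 + 0.00777649 = 1.02948.
⟨E⟩ = 0.0175064 eV, ⟨E²⟩ = 0.0108329 eV².
C_V/k_B = (⟨E²⟩ − ⟨E⟩²)/(kT)² = (0.0108329 − 0.000306474)/0.0222231 = 0.4737.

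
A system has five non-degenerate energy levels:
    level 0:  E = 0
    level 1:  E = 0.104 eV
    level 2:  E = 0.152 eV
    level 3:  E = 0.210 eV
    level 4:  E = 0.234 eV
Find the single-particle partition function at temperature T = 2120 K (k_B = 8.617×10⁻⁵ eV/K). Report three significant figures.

Z = 2.60

k_BT = 8.617×10⁻⁵ × 2120 K = 0.18268 eV.
Eᵢ/kT = 0, 0.56930, 0.83206, 1.1496, 1.2809.
Z = Σ e^(−Eᵢ/kT) = e^(−0) + e^(−0.56930) + e^(−0.83206) + e^(−1.1496) + e^(−1.2809) = 1.0000 + 0.56592 + 0.43515 + 0.31676 + 0.27779 = 2.5956.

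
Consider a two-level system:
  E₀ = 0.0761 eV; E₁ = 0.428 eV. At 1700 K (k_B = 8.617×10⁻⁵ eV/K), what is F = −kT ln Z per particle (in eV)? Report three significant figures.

0.0634 eV

k_BT = 8.617×10⁻⁵ × 1700 K = 0.14649 eV.
Eᵢ/kT = 0.51949, 2.9217.
Z = Σ e^(−Eᵢ/kT) = e^(−0.51949) + e^(−2.9217) = 0.59482 + 0.053842 = 0.64866.
F = −kT ln Z = −0.14649 × ln(0.64866) = −0.14649 × -0.43285 = 0.0634 eV.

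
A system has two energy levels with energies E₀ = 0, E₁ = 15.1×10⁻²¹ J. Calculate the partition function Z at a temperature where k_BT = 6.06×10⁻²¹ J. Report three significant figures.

Z = 1.08

Eᵢ/kT = 0, 2.4917.
Z = Σ e^(−Eᵢ/kT) = e^(−0) + e^(−2.4917) = 1.0000 + 0.082769 = 1.0828.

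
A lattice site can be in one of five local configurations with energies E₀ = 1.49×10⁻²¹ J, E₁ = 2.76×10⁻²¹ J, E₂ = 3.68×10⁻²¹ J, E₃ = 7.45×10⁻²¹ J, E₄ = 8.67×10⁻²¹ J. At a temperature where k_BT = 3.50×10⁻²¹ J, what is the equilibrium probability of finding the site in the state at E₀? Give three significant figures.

Eᵢ/kT = 0.42571, 0.78857, 1.0514, 2.1286, 2.4771.
Z = Σ e^(−Eᵢ/kT) = e^(−0.42571) + e^(−0.78857) + e^(−1.0514) + e^(−2.1286) + e^(−2.4771) = 0.65331 + 0.45449 + 0.34945 + 0.11900 + 0.083986 = 1.6602.
P₀ = e^(−E₀/kT) / Z = 0.65331/1.6602 = 0.394.

0.394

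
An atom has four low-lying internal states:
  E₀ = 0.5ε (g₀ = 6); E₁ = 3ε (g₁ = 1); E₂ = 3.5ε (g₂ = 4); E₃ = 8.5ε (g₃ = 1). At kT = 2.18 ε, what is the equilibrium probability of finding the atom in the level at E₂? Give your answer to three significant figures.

Eᵢ/kT = 0.22936, 1.3761, 1.6055, 3.8991.
Z = Σ gᵢe^(−Eᵢ/kT) = 6·e^(−0.22936) + 1·e^(−1.3761) + 4·e^(−1.6055) + 1·e^(−3.8991) = 4.7703 + 0.25256 + 0.80316 + 0.020260 = 5.8463.
P₂ = g₂ e^(−E₂/kT) / Z = 0.80316/5.8463 = 0.137.

0.137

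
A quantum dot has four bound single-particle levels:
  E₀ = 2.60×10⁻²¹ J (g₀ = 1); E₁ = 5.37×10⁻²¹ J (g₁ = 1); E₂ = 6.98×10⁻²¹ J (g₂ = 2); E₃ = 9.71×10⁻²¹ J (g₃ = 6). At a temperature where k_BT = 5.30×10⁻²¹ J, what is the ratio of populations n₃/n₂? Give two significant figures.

n₃/n₂ = (g₃/g₂) exp[−(E₃−E₂)/kT] = (6/2) × exp(−(2.73 ×10⁻²¹ J)/(5.30 ×10⁻²¹ J)) = (6/2) × exp(-0.5151) = 1.8.

1.8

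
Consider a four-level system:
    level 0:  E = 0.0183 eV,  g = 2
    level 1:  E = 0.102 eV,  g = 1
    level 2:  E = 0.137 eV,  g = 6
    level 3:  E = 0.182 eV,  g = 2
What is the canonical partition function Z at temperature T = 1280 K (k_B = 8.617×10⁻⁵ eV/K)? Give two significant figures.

k_BT = 8.617×10⁻⁵ × 1280 K = 0.1103 eV.
Eᵢ/kT = 0.1659, 0.9248, 1.242, 1.650.
Z = Σ gᵢe^(−Eᵢ/kT) = 2·e^(−0.1659) + 1·e^(−0.9248) + 6·e^(−1.242) + 2·e^(−1.650) = 1.694 + 0.3966 + 1.733 + 0.3841 = 4.208.

Z = 4.2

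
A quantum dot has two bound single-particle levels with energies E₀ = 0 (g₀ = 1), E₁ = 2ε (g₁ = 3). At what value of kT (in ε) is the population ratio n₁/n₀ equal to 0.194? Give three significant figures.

n₁/n₀ = (g₁/g₀) exp[−(E₁−E₀)/kT] = 0.194.
⇒ (E₁−E₀)/kT = ln((3/1)/0.194) = ln(15.464) = 2.7385.
kT = 2ε / 2.7385 = 0.730 ε.

0.730 ε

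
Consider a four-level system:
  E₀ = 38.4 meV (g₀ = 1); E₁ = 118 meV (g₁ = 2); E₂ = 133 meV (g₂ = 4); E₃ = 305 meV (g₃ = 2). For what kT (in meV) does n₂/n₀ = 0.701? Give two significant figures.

n₂/n₀ = (g₂/g₀) exp[−(E₂−E₀)/kT] = 0.701.
⇒ (E₂−E₀)/kT = ln((4/1)/0.701) = ln(5.706) = 1.742.
kT = 94.6 meV / 1.742 = 54 meV.

54 meV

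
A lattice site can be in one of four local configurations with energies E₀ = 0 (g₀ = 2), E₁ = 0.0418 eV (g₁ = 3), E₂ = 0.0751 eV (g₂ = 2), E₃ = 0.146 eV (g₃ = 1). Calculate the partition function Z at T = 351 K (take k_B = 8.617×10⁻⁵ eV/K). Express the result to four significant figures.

Z = 2.928

k_BT = 8.617×10⁻⁵ × 351 K = 0.0302457 eV.
Eᵢ/kT = 0, 1.38201, 2.48300, 4.82713.
Z = Σ gᵢe^(−Eᵢ/kT) = 2·e^(−0) + 3·e^(−1.38201) + 2·e^(−2.48300) + 1·e^(−4.82713) = 2.00000 + 0.753220 + 0.166985 + 0.00800948 = 2.92821.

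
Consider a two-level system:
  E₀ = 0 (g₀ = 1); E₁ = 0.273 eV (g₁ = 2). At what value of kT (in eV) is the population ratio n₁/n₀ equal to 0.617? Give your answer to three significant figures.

n₁/n₀ = (g₁/g₀) exp[−(E₁−E₀)/kT] = 0.617.
⇒ (E₁−E₀)/kT = ln((2/1)/0.617) = ln(3.2415) = 1.1760.
kT = 0.273 eV / 1.1760 = 0.232 eV.

0.232 eV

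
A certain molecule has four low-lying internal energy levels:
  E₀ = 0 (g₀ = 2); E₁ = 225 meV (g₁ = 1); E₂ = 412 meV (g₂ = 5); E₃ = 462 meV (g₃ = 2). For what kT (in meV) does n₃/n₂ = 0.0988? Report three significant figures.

35.8 meV

n₃/n₂ = (g₃/g₂) exp[−(E₃−E₂)/kT] = 0.0988.
⇒ (E₃−E₂)/kT = ln((2/5)/0.0988) = ln(4.0486) = 1.3984.
kT = 50 meV / 1.3984 = 35.8 meV.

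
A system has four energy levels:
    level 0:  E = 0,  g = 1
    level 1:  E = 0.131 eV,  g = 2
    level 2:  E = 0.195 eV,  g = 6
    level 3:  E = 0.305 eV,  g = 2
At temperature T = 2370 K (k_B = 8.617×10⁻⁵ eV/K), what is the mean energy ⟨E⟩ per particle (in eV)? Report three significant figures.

k_BT = 8.617×10⁻⁵ × 2370 K = 0.20422 eV.
Eᵢ/kT = 0, 0.64147, 0.95485, 1.4935.
Z = Σ gᵢe^(−Eᵢ/kT) = 1·e^(−0) + 2·e^(−0.64147) + 6·e^(−0.95485) + 2·e^(−1.4935) = 1.0000 + 1.0530 + 2.3092 + 0.44917 = 4.8114.
⟨E⟩ = Σ Eᵢ gᵢe^(−Eᵢ/kT) / Z = (0·1.0000 + 0.131·1.0530 + 0.195·2.3092 + 0.305·0.44917) / 4.8114 = 0.151 eV.

0.151 eV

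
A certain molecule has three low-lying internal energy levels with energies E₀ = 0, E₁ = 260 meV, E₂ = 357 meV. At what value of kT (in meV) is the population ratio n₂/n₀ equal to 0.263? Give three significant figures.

n₂/n₀ = exp[−(E₂−E₀)/kT] = 0.263.
⇒ (E₂−E₀)/kT = ln(1/0.263) = ln(3.8023) = 1.3356.
kT = 357 meV / 1.3356 = 267 meV.

267 meV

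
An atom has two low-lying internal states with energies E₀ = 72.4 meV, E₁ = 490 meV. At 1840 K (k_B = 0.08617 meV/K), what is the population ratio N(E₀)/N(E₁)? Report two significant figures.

14

k_BT = 0.08617 × 1840 K = 158.6 meV.
n₀/n₁ = exp[−(E₀−E₁)/kT] = exp(−(-417.6 meV)/(158.6 meV)) = exp(2.633) = 14.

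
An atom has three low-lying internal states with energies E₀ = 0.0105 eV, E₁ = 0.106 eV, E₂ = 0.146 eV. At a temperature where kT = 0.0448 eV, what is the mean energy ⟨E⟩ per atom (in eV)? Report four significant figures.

0.02585 eV

Eᵢ/kT = 0.234375, 2.36607, 3.25893.
Z = Σ e^(−Eᵢ/kT) = e^(−0.234375) + e^(−2.36607) + e^(−3.25893) = 0.791065 + 0.0938488 + 0.0384295 = 0.923343.
⟨E⟩ = Σ Eᵢ e^(−Eᵢ/kT) / Z = (0.0105·0.791065 + 0.106·0.0938488 + 0.146·0.0384295) / 0.923343 = 0.02585 eV.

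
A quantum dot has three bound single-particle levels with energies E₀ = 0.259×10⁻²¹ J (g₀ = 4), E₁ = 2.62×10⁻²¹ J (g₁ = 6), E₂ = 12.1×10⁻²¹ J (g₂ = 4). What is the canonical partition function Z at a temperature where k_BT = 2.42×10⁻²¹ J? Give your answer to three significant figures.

Z = 5.65

Eᵢ/kT = 0.10702, 1.0826, 5.0000.
Z = Σ gᵢe^(−Eᵢ/kT) = 4·e^(−0.10702) + 6·e^(−1.0826) + 4·e^(−5.0000) = 3.5940 + 2.0323 + 0.026952 = 5.6533.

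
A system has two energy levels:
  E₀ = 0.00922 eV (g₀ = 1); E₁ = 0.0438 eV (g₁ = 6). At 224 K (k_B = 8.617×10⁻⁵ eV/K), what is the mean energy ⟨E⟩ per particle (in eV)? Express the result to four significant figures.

k_BT = 8.617×10⁻⁵ × 224 K = 0.0193021 eV.
Eᵢ/kT = 0.477668, 2.26918.
Z = Σ gᵢe^(−Eᵢ/kT) = 1·e^(−0.477668) + 6·e^(−2.26918) = 0.620228 + 0.620382 = 1.24061.
⟨E⟩ = Σ Eᵢ gᵢe^(−Eᵢ/kT) / Z = (0.00922·0.620228 + 0.0438·0.620382) / 1.24061 = 0.02651 eV.

0.02651 eV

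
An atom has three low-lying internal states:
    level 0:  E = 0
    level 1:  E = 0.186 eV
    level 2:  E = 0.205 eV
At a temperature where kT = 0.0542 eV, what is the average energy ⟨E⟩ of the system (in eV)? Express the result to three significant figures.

0.0101 eV

Eᵢ/kT = 0, 3.4317, 3.7823.
Z = Σ e^(−Eᵢ/kT) = e^(−0) + e^(−3.4317) + e^(−3.7823) = 1.0000 + 0.032332 + 0.022770 = 1.0551.
⟨E⟩ = Σ Eᵢ e^(−Eᵢ/kT) / Z = (0·1.0000 + 0.186·0.032332 + 0.205·0.022770) / 1.0551 = 0.0101 eV.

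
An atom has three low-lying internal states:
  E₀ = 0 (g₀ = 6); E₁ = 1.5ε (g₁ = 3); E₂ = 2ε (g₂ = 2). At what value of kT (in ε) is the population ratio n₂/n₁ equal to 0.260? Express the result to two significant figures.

n₂/n₁ = (g₂/g₁) exp[−(E₂−E₁)/kT] = 0.260.
⇒ (E₂−E₁)/kT = ln((2/3)/0.260) = ln(2.564) = 0.9416.
kT = 0.5ε / 0.9416 = 0.53 ε.

0.53 ε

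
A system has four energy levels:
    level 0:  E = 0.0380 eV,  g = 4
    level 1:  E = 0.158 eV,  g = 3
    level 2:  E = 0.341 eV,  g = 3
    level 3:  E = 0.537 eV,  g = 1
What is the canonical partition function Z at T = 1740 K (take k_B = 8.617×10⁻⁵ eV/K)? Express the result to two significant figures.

Z = 4.5

k_BT = 8.617×10⁻⁵ × 1740 K = 0.1499 eV.
Eᵢ/kT = 0.2535, 1.054, 2.275, 3.582.
Z = Σ gᵢe^(−Eᵢ/kT) = 4·e^(−0.2535) + 3·e^(−1.054) + 3·e^(−2.275) + 1·e^(−3.582) = 3.104 + 1.046 + 0.3084 + 0.02782 = 4.486.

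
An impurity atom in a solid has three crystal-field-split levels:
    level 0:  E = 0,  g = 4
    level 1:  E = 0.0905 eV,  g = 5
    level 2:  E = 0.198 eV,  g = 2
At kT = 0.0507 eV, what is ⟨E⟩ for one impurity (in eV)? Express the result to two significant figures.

Eᵢ/kT = 0, 1.785, 3.905.
Z = Σ gᵢe^(−Eᵢ/kT) = 4·e^(−0) + 5·e^(−1.785) + 2·e^(−3.905) = 4.000 + 0.8390 + 0.04028 = 4.879.
⟨E⟩ = Σ Eᵢ gᵢe^(−Eᵢ/kT) / Z = (0·4.000 + 0.0905·0.8390 + 0.198·0.04028) / 4.879 = 0.017 eV.

0.017 eV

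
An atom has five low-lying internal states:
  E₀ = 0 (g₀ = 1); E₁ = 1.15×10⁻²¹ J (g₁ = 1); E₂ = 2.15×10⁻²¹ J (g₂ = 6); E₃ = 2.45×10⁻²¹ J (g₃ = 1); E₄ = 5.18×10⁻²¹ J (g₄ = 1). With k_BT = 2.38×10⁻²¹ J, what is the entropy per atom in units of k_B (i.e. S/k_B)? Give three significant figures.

2.20

Eᵢ/kT = 0, 0.48319, 0.90336, 1.0294, 2.1765.
Z = Σ gᵢe^(−Eᵢ/kT) = 1·e^(−0) + 1·e^(−0.48319) + 6·e^(−0.90336) + 1·e^(−1.0294) + 1·e^(−2.1765) = 1.0000 + 0.61681 + 2.4312 + 0.35722 + 0.11344 = 4.5187.
⟨E⟩ = Σ EᵢPᵢ = 1.6375 ×10⁻²¹ J.
S/k_B = ln Z + ⟨E⟩/kT = ln(4.5187) + 1.6375/2.38 = 1.5082 + 0.68803 = 2.20.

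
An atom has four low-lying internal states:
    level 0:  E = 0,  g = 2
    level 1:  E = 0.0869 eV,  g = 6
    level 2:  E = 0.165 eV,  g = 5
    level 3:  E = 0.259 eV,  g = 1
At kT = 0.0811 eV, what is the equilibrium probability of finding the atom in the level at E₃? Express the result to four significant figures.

0.008637

Eᵢ/kT = 0, 1.07152, 2.03453, 3.19359.
Z = Σ gᵢe^(−Eᵢ/kT) = 2·e^(−0) + 6·e^(−1.07152) + 5·e^(−2.03453) + 1·e^(−3.19359) = 2.00000 + 2.05493 + 0.653710 + 0.0410243 = 4.74966.
P₃ = g₃ e^(−E₃/kT) / Z = 0.0410243/4.74966 = 0.008637.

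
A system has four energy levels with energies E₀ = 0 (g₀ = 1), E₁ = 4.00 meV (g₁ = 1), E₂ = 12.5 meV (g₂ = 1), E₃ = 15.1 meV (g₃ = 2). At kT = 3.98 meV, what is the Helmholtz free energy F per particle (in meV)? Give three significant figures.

Eᵢ/kT = 0, 1.0050, 3.1407, 3.7940.
Z = Σ gᵢe^(−Eᵢ/kT) = 1·e^(−0) + 1·e^(−1.0050) + 1·e^(−3.1407) + 2·e^(−3.7940) = 1.0000 + 0.36604 + 0.043253 + 0.045011 = 1.4543.
F = −kT ln Z = −3.98 × ln(1.4543) = −3.98 × 0.37452 = -1.49 meV.

-1.49 meV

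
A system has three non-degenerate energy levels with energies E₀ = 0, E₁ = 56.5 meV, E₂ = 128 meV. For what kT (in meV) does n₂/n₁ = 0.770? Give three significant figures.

274 meV

n₂/n₁ = exp[−(E₂−E₁)/kT] = 0.770.
⇒ (E₂−E₁)/kT = ln(1/0.770) = ln(1.2987) = 0.26136.
kT = 71.5 meV / 0.26136 = 274 meV.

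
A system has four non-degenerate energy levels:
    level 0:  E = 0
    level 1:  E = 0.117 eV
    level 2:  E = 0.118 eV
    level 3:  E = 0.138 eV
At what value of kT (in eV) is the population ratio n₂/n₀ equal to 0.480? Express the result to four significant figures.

n₂/n₀ = exp[−(E₂−E₀)/kT] = 0.480.
⇒ (E₂−E₀)/kT = ln(1/0.480) = ln(2.08333) = 0.733968.
kT = 0.118 eV / 0.733968 = 0.1608 eV.

0.1608 eV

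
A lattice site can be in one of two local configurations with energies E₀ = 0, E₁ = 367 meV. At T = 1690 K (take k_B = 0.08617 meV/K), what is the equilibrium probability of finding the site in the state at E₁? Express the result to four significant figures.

0.07446

k_BT = 0.08617 × 1690 K = 145.627 meV.
Eᵢ/kT = 0, 2.52014.
Z = Σ e^(−Eᵢ/kT) = e^(−0) + e^(−2.52014) = 1.00000 + 0.0804483 = 1.08045.
P₁ = e^(−E₁/kT) / Z = 0.0804483/1.08045 = 0.07446.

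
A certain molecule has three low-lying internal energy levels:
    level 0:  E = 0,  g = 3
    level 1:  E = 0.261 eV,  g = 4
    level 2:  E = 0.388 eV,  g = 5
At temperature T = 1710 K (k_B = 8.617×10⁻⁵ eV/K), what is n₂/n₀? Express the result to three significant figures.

k_BT = 8.617×10⁻⁵ × 1710 K = 0.14735 eV.
n₂/n₀ = (g₂/g₀) exp[−(E₂−E₀)/kT] = (5/3) × exp(−(0.388 eV)/(0.14735 eV)) = (5/3) × exp(-2.6332) = 0.120.

0.120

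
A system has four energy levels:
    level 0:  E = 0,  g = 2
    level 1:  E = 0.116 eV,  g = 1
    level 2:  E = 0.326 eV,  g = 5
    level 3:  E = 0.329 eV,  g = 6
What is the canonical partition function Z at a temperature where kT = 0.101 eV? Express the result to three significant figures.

Z = 2.75

Eᵢ/kT = 0, 1.1485, 3.2277, 3.2574.
Z = Σ gᵢe^(−Eᵢ/kT) = 2·e^(−0) + 1·e^(−1.1485) + 5·e^(−3.2277) + 6·e^(−3.2574) = 2.0000 + 0.31711 + 0.19824 + 0.23093 = 2.7463.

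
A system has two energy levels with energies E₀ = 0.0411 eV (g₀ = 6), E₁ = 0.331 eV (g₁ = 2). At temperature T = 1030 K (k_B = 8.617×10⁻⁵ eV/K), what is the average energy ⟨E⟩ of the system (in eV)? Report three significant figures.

k_BT = 8.617×10⁻⁵ × 1030 K = 0.088755 eV.
Eᵢ/kT = 0.46307, 3.7294.
Z = Σ gᵢe^(−Eᵢ/kT) = 6·e^(−0.46307) + 2·e^(−3.7294) = 3.7761 + 0.048014 = 3.8241.
⟨E⟩ = Σ Eᵢ gᵢe^(−Eᵢ/kT) / Z = (0.0411·3.7761 + 0.331·0.048014) / 3.8241 = 0.0447 eV.

0.0447 eV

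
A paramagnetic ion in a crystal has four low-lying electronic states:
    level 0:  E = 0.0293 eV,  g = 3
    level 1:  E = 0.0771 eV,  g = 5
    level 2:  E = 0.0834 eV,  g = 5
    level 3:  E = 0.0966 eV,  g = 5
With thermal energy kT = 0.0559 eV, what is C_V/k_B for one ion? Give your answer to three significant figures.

Eᵢ/kT = 0.52415, 1.3792, 1.4919, 1.7281.
Z = Σ gᵢe^(−Eᵢ/kT) = 3·e^(−0.52415) + 5·e^(−1.3792) + 5·e^(−1.4919) + 5·e^(−1.7281) = 1.7762 + 1.2589 + 1.1247 + 0.88811 = 5.0479.
⟨E⟩ = 0.065115 eV, ⟨E²⟩ = 0.0049761 eV².
C_V/k_B = (⟨E²⟩ − ⟨E⟩²)/(kT)² = (0.0049761 − 0.0042400)/0.0031248 = 0.236.

0.236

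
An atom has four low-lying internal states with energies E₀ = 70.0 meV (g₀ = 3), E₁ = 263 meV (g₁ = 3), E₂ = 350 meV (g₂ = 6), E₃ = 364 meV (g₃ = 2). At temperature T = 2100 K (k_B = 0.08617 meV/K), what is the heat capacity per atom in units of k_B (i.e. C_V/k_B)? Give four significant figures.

k_BT = 0.08617 × 2100 K = 180.957 meV.
Eᵢ/kT = 0.386832, 1.45338, 1.93416, 2.01153.
Z = Σ gᵢe^(−Eᵢ/kT) = 3·e^(−0.386832) + 3·e^(−1.45338) + 6·e^(−1.93416) + 2·e^(−2.01153) = 2.03762 + 0.701336 + 0.867274 + 0.267568 = 3.87380.
⟨E⟩ = 187.936 meV, ⟨E²⟩ = 51677.4 meV².
C_V/k_B = (⟨E²⟩ − ⟨E⟩²)/(kT)² = (51677.4 − 35319.9)/32745.4 = 0.4995.

0.4995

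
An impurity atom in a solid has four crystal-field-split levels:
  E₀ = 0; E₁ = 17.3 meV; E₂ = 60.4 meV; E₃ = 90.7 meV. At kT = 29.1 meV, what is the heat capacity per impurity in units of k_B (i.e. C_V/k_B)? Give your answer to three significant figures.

Eᵢ/kT = 0, 0.59450, 2.0756, 3.1168.
Z = Σ e^(−Eᵢ/kT) = e^(−0) + e^(−0.59450) + e^(−2.0756) + e^(−3.1168) = 1.0000 + 0.55184 + 0.12548 + 0.044299 = 1.7216.
⟨E⟩ = 12.281 meV, ⟨E²⟩ = 573.51 meV².
C_V/k_B = (⟨E²⟩ − ⟨E⟩²)/(kT)² = (573.51 − 150.82)/846.81 = 0.499.

0.499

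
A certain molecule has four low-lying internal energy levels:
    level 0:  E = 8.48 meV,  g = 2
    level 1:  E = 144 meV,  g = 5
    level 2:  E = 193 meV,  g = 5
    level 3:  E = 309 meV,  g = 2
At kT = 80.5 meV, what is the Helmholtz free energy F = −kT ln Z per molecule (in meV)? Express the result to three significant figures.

Eᵢ/kT = 0.10534, 1.7888, 2.3975, 3.8385.
Z = Σ gᵢe^(−Eᵢ/kT) = 2·e^(−0.10534) + 5·e^(−1.7888) + 5·e^(−2.3975) + 2·e^(−3.8385) = 1.8000 + 0.83580 + 0.45473 + 0.043052 = 3.1336.
F = −kT ln Z = −80.5 × ln(3.1336) = −80.5 × 1.1422 = -91.9 meV.

-91.9 meV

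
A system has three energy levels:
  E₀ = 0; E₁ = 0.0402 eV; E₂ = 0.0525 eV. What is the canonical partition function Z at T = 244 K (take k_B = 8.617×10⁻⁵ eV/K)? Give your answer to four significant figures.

k_BT = 8.617×10⁻⁵ × 244 K = 0.0210255 eV.
Eᵢ/kT = 0, 1.91196, 2.49697.
Z = Σ e^(−Eᵢ/kT) = e^(−0) + e^(−1.91196) + e^(−2.49697) = 1.00000 + 0.147790 + 0.0823341 = 1.23012.

Z = 1.230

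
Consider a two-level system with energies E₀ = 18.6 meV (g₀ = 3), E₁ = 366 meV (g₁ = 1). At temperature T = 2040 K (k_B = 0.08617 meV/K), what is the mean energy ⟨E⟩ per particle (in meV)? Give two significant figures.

34 meV

k_BT = 0.08617 × 2040 K = 175.8 meV.
Eᵢ/kT = 0.1058, 2.082.
Z = Σ gᵢe^(−Eᵢ/kT) = 3·e^(−0.1058) + 1·e^(−2.082) = 2.699 + 0.1247 = 2.824.
⟨E⟩ = Σ Eᵢ gᵢe^(−Eᵢ/kT) / Z = (18.6·2.699 + 366·0.1247) / 2.824 = 34 meV.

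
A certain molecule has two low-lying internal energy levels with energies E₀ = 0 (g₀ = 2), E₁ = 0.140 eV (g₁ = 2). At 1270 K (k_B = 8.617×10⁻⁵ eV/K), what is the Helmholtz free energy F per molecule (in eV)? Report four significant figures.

-0.1027 eV

k_BT = 8.617×10⁻⁵ × 1270 K = 0.109436 eV.
Eᵢ/kT = 0, 1.27929.
Z = Σ gᵢe^(−Eᵢ/kT) = 2·e^(−0) + 2·e^(−1.27929) = 2.00000 + 0.556470 = 2.55647.
F = −kT ln Z = −0.109436 × ln(2.55647) = −0.109436 × 0.938627 = -0.1027 eV.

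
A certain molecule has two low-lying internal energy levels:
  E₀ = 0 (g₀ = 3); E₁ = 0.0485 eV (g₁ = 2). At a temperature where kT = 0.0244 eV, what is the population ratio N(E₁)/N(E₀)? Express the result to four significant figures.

0.09134

n₁/n₀ = (g₁/g₀) exp[−(E₁−E₀)/kT] = (2/3) × exp(−(0.0485 eV)/(0.0244 eV)) = (2/3) × exp(-1.98770) = 0.09134.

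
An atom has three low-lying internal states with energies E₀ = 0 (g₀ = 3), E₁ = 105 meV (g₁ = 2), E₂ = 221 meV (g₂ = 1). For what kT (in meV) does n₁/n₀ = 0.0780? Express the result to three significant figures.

n₁/n₀ = (g₁/g₀) exp[−(E₁−E₀)/kT] = 0.0780.
⇒ (E₁−E₀)/kT = ln((2/3)/0.0780) = ln(8.5470) = 2.1456.
kT = 105 meV / 2.1456 = 48.9 meV.

48.9 meV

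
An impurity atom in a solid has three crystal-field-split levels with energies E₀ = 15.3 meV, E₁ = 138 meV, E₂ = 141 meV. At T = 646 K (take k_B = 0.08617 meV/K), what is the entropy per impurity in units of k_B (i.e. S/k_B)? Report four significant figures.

k_BT = 0.08617 × 646 K = 55.6658 meV.
Eᵢ/kT = 0.274855, 2.47908, 2.53297.
Z = Σ e^(−Eᵢ/kT) = e^(−0.274855) + e^(−2.47908) + e^(−2.53297) = 0.759682 + 0.0838203 + 0.0794228 = 0.922925.
⟨E⟩ = Σ EᵢPᵢ = 37.2608 meV.
S/k_B = ln Z + ⟨E⟩/kT = ln(0.922925) + 37.2608/55.6658 = -0.0802073 + 0.669366 = 0.5892.

0.5892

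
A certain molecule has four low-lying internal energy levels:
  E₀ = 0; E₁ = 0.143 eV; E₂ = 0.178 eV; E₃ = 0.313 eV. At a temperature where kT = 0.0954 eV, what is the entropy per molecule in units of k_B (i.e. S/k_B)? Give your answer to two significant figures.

Eᵢ/kT = 0, 1.499, 1.866, 3.281.
Z = Σ e^(−Eᵢ/kT) = e^(−0) + e^(−1.499) + e^(−1.866) + e^(−3.281) = 1.000 + 0.2234 + 0.1547 + 0.03759 = 1.416.
⟨E⟩ = Σ EᵢPᵢ = 0.05032 eV.
S/k_B = ln Z + ⟨E⟩/kT = ln(1.416) + 0.05032/0.0954 = 0.3478 + 0.5275 = 0.88.

0.88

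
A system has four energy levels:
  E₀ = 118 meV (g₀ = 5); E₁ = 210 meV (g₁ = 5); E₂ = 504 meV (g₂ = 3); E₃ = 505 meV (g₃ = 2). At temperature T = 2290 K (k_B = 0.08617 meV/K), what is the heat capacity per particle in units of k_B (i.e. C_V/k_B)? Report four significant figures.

k_BT = 0.08617 × 2290 K = 197.329 meV.
Eᵢ/kT = 0.597986, 1.06421, 2.55411, 2.55918.
Z = Σ gᵢe^(−Eᵢ/kT) = 5·e^(−0.597986) + 5·e^(−1.06421) + 3·e^(−2.55411) + 2·e^(−2.55918) = 2.74959 + 1.72500 + 0.233284 + 0.154736 = 4.86261.
⟨E⟩ = 181.470 meV, ⟨E²⟩ = 43819.5 meV².
C_V/k_B = (⟨E²⟩ − ⟨E⟩²)/(kT)² = (43819.5 − 32931.4)/38938.7 = 0.2796.

0.2796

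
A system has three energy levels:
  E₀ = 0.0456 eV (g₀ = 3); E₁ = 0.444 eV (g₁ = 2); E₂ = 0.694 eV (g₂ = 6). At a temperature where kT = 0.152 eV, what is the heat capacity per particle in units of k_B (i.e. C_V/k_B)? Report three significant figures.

0.731

Eᵢ/kT = 0.30000, 2.9211, 4.5658.
Z = Σ gᵢe^(−Eᵢ/kT) = 3·e^(−0.30000) + 2·e^(−2.9211) + 6·e^(−4.5658) = 2.2225 + 0.10775 + 0.062409 = 2.3927.
⟨E⟩ = 0.080453 eV, ⟨E²⟩ = 0.023372 eV².
C_V/k_B = (⟨E²⟩ − ⟨E⟩²)/(kT)² = (0.023372 − 0.0064727)/0.023104 = 0.731.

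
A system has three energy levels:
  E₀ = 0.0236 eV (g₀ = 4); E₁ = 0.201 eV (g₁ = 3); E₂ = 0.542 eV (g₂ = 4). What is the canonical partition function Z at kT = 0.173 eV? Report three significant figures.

Z = 4.60

Eᵢ/kT = 0.13642, 1.1618, 3.1329.
Z = Σ gᵢe^(−Eᵢ/kT) = 4·e^(−0.13642) + 3·e^(−1.1618) + 4·e^(−3.1329) = 3.4899 + 0.93877 + 0.17436 = 4.6030.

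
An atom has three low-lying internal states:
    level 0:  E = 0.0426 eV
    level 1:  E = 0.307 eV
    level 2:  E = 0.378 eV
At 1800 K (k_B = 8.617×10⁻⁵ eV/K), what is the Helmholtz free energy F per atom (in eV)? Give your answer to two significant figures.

k_BT = 8.617×10⁻⁵ × 1800 K = 0.1551 eV.
Eᵢ/kT = 0.2747, 1.979, 2.437.
Z = Σ e^(−Eᵢ/kT) = e^(−0.2747) + e^(−1.979) + e^(−2.437) = 0.7598 + 0.1382 + 0.08742 = 0.9854.
F = −kT ln Z = −0.1551 × ln(0.9854) = −0.1551 × -0.01471 = 0.0023 eV.

0.0023 eV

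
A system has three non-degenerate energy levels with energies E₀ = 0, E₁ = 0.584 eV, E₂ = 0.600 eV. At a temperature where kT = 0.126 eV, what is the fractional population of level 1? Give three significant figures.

0.00953

Eᵢ/kT = 0, 4.6349, 4.7619.
Z = Σ e^(−Eᵢ/kT) = e^(−0) + e^(−4.6349) + e^(−4.7619) = 1.0000 + 0.0097071 + 0.0085494 = 1.0183.
P₁ = e^(−E₁/kT) / Z = 0.0097071/1.0183 = 0.00953.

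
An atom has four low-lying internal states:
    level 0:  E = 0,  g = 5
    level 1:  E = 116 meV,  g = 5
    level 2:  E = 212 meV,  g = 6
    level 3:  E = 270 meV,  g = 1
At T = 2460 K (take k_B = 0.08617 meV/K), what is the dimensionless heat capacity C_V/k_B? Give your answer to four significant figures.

0.1803

k_BT = 0.08617 × 2460 K = 211.978 meV.
Eᵢ/kT = 0, 0.547227, 1.00010, 1.27372.
Z = Σ gᵢe^(−Eᵢ/kT) = 5·e^(−0) + 5·e^(−0.547227) + 6·e^(−1.00010) + 1·e^(−1.27372) = 5.00000 + 2.89276 + 2.20706 + 0.279789 = 10.3796.
⟨E⟩ = 84.6853 meV, ⟨E²⟩ = 15271.9 meV².
C_V/k_B = (⟨E²⟩ − ⟨E⟩²)/(kT)² = (15271.9 − 7171.60)/44934.7 = 0.1803.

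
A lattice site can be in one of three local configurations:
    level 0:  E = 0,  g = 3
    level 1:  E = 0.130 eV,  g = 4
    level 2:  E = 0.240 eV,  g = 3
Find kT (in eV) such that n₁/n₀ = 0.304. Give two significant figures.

n₁/n₀ = (g₁/g₀) exp[−(E₁−E₀)/kT] = 0.304.
⇒ (E₁−E₀)/kT = ln((4/3)/0.304) = ln(4.386) = 1.478.
kT = 0.130 eV / 1.478 = 0.088 eV.

0.088 eV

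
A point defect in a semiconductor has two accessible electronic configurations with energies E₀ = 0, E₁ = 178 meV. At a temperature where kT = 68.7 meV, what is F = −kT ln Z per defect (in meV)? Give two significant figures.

-5.0 meV

Eᵢ/kT = 0, 2.591.
Z = Σ e^(−Eᵢ/kT) = e^(−0) + e^(−2.591) = 1.000 + 0.07495 = 1.075.
F = −kT ln Z = −68.7 × ln(1.075) = −68.7 × 0.07232 = -5.0 meV.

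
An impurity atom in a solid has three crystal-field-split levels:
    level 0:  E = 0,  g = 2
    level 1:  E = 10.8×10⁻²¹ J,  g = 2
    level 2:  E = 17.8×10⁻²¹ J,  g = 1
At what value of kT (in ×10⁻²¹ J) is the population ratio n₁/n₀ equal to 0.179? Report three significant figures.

n₁/n₀ = (g₁/g₀) exp[−(E₁−E₀)/kT] = 0.179.
⇒ (E₁−E₀)/kT = ln((2/2)/0.179) = ln(5.5866) = 1.7204.
kT = 10.8 ×10⁻²¹ J / 1.7204 = 6.28 ×10⁻²¹ J.

6.28 ×10⁻²¹ J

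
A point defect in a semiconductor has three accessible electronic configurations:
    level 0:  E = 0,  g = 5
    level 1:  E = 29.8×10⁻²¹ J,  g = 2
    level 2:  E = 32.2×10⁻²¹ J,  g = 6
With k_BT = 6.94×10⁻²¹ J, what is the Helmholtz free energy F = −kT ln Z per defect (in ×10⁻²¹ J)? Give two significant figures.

Eᵢ/kT = 0, 4.294, 4.640.
Z = Σ gᵢe^(−Eᵢ/kT) = 5·e^(−0) + 2·e^(−4.294) + 6·e^(−4.640) = 5.000 + 0.02730 + 0.05795 = 5.085.
F = −kT ln Z = −6.94 × ln(5.085) = −6.94 × 1.626 = -11 ×10⁻²¹ J.

-11 ×10⁻²¹ J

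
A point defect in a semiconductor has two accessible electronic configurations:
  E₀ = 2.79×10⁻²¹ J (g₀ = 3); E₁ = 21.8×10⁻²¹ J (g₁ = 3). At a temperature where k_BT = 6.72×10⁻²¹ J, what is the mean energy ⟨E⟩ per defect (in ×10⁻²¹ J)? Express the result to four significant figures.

3.850 ×10⁻²¹ J

Eᵢ/kT = 0.415179, 3.24405.
Z = Σ gᵢe^(−Eᵢ/kT) = 3·e^(−0.415179) + 3·e^(−3.24405) = 1.98067 + 0.117017 = 2.09769.
⟨E⟩ = Σ Eᵢ gᵢe^(−Eᵢ/kT) / Z = (2.79·1.98067 + 21.8·0.117017) / 2.09769 = 3.850 ×10⁻²¹ J.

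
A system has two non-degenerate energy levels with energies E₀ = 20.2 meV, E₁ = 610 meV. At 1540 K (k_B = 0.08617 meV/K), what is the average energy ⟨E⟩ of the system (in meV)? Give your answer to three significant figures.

27.0 meV

k_BT = 0.08617 × 1540 K = 132.70 meV.
Eᵢ/kT = 0.15222, 4.5968.
Z = Σ e^(−Eᵢ/kT) = e^(−0.15222) + e^(−4.5968) = 0.85880 + 0.010084 = 0.86888.
⟨E⟩ = Σ Eᵢ e^(−Eᵢ/kT) / Z = (20.2·0.85880 + 610·0.010084) / 0.86888 = 27.0 meV.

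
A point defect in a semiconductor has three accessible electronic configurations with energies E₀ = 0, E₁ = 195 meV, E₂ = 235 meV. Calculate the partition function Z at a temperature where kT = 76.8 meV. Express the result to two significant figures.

Z = 1.1

Eᵢ/kT = 0, 2.539, 3.060.
Z = Σ e^(−Eᵢ/kT) = e^(−0) + e^(−2.539) + e^(−3.060) = 1.000 + 0.07895 + 0.04689 = 1.126.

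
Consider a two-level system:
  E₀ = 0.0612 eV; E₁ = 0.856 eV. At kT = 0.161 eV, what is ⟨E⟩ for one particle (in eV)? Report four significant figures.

Eᵢ/kT = 0.380124, 5.31677.
Z = Σ e^(−Eᵢ/kT) = e^(−0.380124) + e^(−5.31677) = 0.683777 + 0.00490858 = 0.688686.
⟨E⟩ = Σ Eᵢ e^(−Eᵢ/kT) / Z = (0.0612·0.683777 + 0.856·0.00490858) / 0.688686 = 0.06686 eV.

0.06686 eV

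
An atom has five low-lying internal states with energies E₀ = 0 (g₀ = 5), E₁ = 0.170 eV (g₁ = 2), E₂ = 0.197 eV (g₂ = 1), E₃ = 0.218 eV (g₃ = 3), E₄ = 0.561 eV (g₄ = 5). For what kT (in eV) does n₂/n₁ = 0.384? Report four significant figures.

0.1023 eV

n₂/n₁ = (g₂/g₁) exp[−(E₂−E₁)/kT] = 0.384.
⇒ (E₂−E₁)/kT = ln((1/2)/0.384) = ln(1.30208) = 0.263963.
kT = 0.027 eV / 0.263963 = 0.1023 eV.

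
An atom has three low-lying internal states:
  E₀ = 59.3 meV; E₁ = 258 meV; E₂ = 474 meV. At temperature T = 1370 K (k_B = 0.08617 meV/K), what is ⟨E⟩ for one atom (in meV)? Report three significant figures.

k_BT = 0.08617 × 1370 K = 118.05 meV.
Eᵢ/kT = 0.50233, 2.1855, 4.0152.
Z = Σ e^(−Eᵢ/kT) = e^(−0.50233) + e^(−2.1855) + e^(−4.0152) = 0.60512 + 0.11242 + 0.018039 = 0.73558.
⟨E⟩ = Σ Eᵢ e^(−Eᵢ/kT) / Z = (59.3·0.60512 + 258·0.11242 + 474·0.018039) / 0.73558 = 99.8 meV.

99.8 meV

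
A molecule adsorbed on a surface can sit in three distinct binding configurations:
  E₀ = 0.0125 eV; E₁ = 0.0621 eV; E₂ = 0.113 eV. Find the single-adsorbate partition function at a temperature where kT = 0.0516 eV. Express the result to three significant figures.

Eᵢ/kT = 0.24225, 1.2035, 2.1899.
Z = Σ e^(−Eᵢ/kT) = e^(−0.24225) + e^(−1.2035) + e^(−2.1899) = 0.78486 + 0.30014 + 0.11193 = 1.1969.

Z = 1.20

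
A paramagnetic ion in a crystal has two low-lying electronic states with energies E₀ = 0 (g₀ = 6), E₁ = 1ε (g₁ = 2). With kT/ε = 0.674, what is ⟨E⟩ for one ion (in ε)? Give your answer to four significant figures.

0.07029 ε

Eᵢ/kT = 0, 1.48368.
Z = Σ gᵢe^(−Eᵢ/kT) = 6·e^(−0) + 2·e^(−1.48368) = 6.00000 + 0.453603 = 6.45360.
⟨E⟩ = Σ Eᵢ gᵢe^(−Eᵢ/kT) / Z = (0·6.00000 + 1·0.453603) / 6.45360 = 0.07029 ε.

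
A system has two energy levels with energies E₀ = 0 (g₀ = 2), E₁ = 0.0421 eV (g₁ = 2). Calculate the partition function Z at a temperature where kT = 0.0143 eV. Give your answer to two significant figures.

Eᵢ/kT = 0, 2.944.
Z = Σ gᵢe^(−Eᵢ/kT) = 2·e^(−0) + 2·e^(−2.944) = 2.000 + 0.1053 = 2.105.

Z = 2.1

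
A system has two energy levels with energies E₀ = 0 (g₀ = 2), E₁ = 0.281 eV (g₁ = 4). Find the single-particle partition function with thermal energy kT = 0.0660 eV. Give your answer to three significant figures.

Z = 2.06

Eᵢ/kT = 0, 4.2576.
Z = Σ gᵢe^(−Eᵢ/kT) = 2·e^(−0) + 4·e^(−4.2576) = 2.0000 + 0.056625 = 2.0566.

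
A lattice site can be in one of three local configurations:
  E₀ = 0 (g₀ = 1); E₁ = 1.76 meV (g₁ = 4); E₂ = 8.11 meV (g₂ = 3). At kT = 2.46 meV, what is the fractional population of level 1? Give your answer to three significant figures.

Eᵢ/kT = 0, 0.71545, 3.2967.
Z = Σ gᵢe^(−Eᵢ/kT) = 1·e^(−0) + 4·e^(−0.71545) + 3·e^(−3.2967) = 1.0000 + 1.9559 + 0.11102 = 3.0669.
P₁ = g₁ e^(−E₁/kT) / Z = 1.9559/3.0669 = 0.638.

0.638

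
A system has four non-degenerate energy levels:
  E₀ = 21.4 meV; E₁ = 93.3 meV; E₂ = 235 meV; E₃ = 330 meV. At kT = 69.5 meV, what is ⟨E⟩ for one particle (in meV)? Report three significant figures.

49.0 meV

Eᵢ/kT = 0.30791, 1.3424, 3.3813, 4.7482.
Z = Σ e^(−Eᵢ/kT) = e^(−0.30791) + e^(−1.3424) + e^(−3.3813) + e^(−4.7482) = 0.73498 + 0.26122 + 0.034003 + 0.0086673 = 1.0389.
⟨E⟩ = Σ Eᵢ e^(−Eᵢ/kT) / Z = (21.4·0.73498 + 93.3·0.26122 + 235·0.034003 + 330·0.0086673) / 1.0389 = 49.0 meV.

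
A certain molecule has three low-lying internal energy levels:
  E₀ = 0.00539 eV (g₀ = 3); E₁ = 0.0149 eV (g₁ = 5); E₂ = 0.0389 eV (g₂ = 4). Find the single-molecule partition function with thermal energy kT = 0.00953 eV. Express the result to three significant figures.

Eᵢ/kT = 0.56558, 1.5635, 4.0818.
Z = Σ gᵢe^(−Eᵢ/kT) = 3·e^(−0.56558) + 5·e^(−1.5635) + 4·e^(−4.0818) = 1.7041 + 1.0470 + 0.067508 = 2.8186.

Z = 2.82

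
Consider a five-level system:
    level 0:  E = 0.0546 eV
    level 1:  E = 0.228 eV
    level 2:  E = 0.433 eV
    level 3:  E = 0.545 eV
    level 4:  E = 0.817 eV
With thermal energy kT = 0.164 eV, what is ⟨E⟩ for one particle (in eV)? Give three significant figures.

Eᵢ/kT = 0.33293, 1.3902, 2.6402, 3.3232, 4.9817.
Z = Σ e^(−Eᵢ/kT) = e^(−0.33293) + e^(−1.3902) + e^(−2.6402) + e^(−3.3232) + e^(−4.9817) = 0.71682 + 0.24903 + 0.071347 + 0.036037 + 0.0068624 = 1.0801.
⟨E⟩ = Σ Eᵢ e^(−Eᵢ/kT) / Z = (0.0546·0.71682 + 0.228·0.24903 + 0.433·0.071347 + 0.545·0.036037 + 0.817·0.0068624) / 1.0801 = 0.141 eV.

0.141 eV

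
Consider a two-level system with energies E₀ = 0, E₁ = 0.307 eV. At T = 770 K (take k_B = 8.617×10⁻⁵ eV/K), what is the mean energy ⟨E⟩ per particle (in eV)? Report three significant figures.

0.00297 eV

k_BT = 8.617×10⁻⁵ × 770 K = 0.066351 eV.
Eᵢ/kT = 0, 4.6269.
Z = Σ e^(−Eᵢ/kT) = e^(−0) + e^(−4.6269) = 1.0000 + 0.0097850 = 1.0098.
⟨E⟩ = Σ Eᵢ e^(−Eᵢ/kT) / Z = (0·1.0000 + 0.307·0.0097850) / 1.0098 = 0.00297 eV.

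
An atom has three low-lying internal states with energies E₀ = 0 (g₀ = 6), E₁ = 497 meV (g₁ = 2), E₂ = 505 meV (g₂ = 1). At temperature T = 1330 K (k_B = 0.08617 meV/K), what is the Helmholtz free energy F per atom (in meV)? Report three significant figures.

-206 meV

k_BT = 0.08617 × 1330 K = 114.61 meV.
Eᵢ/kT = 0, 4.3364, 4.4062.
Z = Σ gᵢe^(−Eᵢ/kT) = 6·e^(−0) + 2·e^(−4.3364) + 1·e^(−4.4062) = 6.0000 + 0.026167 + 0.012201 = 6.0384.
F = −kT ln Z = −114.61 × ln(6.0384) = −114.61 × 1.7981 = -206 meV.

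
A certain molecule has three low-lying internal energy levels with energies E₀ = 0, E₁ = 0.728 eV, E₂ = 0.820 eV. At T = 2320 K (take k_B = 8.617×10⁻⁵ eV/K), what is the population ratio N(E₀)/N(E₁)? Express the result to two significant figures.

38

k_BT = 8.617×10⁻⁵ × 2320 K = 0.1999 eV.
n₀/n₁ = exp[−(E₀−E₁)/kT] = exp(−(-0.728 eV)/(0.1999 eV)) = exp(3.642) = 38.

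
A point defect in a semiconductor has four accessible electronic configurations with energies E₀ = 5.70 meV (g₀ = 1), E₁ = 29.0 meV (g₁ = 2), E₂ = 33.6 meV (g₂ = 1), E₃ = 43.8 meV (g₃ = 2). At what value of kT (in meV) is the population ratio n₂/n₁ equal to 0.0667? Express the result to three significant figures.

2.28 meV

n₂/n₁ = (g₂/g₁) exp[−(E₂−E₁)/kT] = 0.0667.
⇒ (E₂−E₁)/kT = ln((1/2)/0.0667) = ln(7.4963) = 2.0144.
kT = 4.6 meV / 2.0144 = 2.28 meV.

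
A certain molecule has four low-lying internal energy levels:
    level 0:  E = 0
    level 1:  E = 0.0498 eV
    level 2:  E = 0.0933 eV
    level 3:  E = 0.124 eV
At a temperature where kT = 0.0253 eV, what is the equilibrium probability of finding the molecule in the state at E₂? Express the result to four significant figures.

Eᵢ/kT = 0, 1.96838, 3.68775, 4.90119.
Z = Σ e^(−Eᵢ/kT) = e^(−0) + e^(−1.96838) + e^(−3.68775) + e^(−4.90119) = 1.00000 + 0.139683 + 0.0250283 + 0.00743773 = 1.17215.
P₂ = e^(−E₂/kT) / Z = 0.0250283/1.17215 = 0.02135.

0.02135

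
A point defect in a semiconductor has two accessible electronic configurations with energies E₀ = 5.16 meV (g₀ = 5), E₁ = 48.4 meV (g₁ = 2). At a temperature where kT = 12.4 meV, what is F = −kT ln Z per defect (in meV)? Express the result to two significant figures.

Eᵢ/kT = 0.4161, 3.903.
Z = Σ gᵢe^(−Eᵢ/kT) = 5·e^(−0.4161) + 2·e^(−3.903) = 3.298 + 0.04036 = 3.338.
F = −kT ln Z = −12.4 × ln(3.338) = −12.4 × 1.205 = -15 meV.

-15 meV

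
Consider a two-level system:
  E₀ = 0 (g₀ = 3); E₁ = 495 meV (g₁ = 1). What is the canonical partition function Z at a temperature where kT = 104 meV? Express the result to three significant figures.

Z = 3.01

Eᵢ/kT = 0, 4.7596.
Z = Σ gᵢe^(−Eᵢ/kT) = 3·e^(−0) + 1·e^(−4.7596) = 3.0000 + 0.0085690 = 3.0086.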